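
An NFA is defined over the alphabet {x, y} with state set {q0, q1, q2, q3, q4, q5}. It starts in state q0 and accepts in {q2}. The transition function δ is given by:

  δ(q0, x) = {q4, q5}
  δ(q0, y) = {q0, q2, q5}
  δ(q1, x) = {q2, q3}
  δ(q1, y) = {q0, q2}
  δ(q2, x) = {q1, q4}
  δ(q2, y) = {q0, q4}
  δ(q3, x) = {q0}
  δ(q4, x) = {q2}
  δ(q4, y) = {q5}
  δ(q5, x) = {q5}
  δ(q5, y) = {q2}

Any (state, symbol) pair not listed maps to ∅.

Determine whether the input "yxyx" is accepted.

No

Start in {q0}.
Read 'y': {q0} → {q0, q2, q5}.
Read 'x': {q0, q2, q5} → {q1, q4, q5}.
Read 'y': {q1, q4, q5} → {q0, q2, q5}.
Read 'x': {q0, q2, q5} → {q1, q4, q5}.
The final set {q1, q4, q5} contains no accepting state.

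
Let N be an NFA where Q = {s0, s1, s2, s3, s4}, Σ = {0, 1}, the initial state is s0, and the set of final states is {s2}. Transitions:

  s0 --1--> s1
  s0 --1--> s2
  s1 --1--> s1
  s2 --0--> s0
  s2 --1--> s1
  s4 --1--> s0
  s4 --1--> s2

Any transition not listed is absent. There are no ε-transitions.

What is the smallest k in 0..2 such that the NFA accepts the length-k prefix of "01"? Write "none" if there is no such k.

none

Start in {s0}.
Read '0': s0→∅; now ∅.
The set is empty and remains empty for the remaining 1 symbol.
No reachable set along the way intersects F.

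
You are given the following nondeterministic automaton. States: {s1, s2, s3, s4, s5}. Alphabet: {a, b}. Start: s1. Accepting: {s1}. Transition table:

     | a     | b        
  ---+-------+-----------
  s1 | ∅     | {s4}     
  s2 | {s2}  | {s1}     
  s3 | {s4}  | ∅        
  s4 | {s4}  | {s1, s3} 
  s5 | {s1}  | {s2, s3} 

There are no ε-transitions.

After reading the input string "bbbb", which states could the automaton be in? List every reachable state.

{s1, s3}

Start in {s1}.
Read 'b': {s1} → {s4}.
Read 'b': {s4} → {s1, s3}.
Read 'b': {s1, s3} → {s4}.
Read 'b': {s4} → {s1, s3}.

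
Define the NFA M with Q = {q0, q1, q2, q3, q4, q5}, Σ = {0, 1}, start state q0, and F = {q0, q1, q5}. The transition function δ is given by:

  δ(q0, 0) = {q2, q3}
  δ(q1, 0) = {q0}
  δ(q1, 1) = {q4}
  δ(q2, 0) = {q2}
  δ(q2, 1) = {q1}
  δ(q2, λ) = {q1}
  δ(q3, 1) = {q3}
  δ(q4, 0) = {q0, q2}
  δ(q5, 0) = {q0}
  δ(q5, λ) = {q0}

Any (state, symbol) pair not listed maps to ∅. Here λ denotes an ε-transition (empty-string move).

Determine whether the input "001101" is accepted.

Start in {q0}.
Read '0': {q0} → {q1, q2, q3}.
Read '0': {q1, q2, q3} → {q0, q1, q2}.
Read '1': {q0, q1, q2} → {q1, q4}.
Read '1': {q1, q4} → {q4}.
Read '0': {q4} → {q0, q1, q2}.
Read '1': {q0, q1, q2} → {q1, q4}.
The final set {q1, q4} contains the accepting state q1.

Yes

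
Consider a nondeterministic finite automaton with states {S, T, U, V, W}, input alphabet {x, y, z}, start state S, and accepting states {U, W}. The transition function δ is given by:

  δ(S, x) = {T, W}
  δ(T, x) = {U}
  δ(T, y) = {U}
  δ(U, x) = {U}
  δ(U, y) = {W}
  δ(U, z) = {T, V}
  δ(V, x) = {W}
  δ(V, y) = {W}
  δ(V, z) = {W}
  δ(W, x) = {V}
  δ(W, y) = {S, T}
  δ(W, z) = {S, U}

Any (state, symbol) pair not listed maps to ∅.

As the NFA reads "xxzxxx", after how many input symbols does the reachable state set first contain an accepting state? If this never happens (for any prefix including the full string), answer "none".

1

Start in {S}.
Read 'x': {S} → {T, W}.
None of the earlier sets intersect F, but {T, W} does.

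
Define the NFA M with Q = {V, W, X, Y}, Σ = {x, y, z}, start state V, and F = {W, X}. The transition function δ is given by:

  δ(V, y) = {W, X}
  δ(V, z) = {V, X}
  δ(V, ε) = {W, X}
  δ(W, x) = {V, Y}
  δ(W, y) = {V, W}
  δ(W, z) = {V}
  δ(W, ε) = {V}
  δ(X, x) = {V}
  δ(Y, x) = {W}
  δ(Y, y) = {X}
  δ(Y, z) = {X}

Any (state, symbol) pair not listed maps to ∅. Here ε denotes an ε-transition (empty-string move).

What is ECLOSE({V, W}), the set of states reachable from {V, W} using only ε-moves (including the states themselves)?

Begin with {V, W}.
ε-move V → X; add X.

{V, W, X}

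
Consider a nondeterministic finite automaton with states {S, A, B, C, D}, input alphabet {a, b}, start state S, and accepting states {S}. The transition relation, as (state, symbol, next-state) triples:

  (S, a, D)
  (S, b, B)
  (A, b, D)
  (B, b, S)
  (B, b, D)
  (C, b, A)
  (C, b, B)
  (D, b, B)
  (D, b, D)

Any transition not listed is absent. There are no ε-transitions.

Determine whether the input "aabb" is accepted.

No

Start in {S}.
Read 'a': {S} → {D}.
Read 'a': {D} → ∅.
The set is empty and remains empty for the remaining 2 symbols.
The final set ∅ contains no accepting state.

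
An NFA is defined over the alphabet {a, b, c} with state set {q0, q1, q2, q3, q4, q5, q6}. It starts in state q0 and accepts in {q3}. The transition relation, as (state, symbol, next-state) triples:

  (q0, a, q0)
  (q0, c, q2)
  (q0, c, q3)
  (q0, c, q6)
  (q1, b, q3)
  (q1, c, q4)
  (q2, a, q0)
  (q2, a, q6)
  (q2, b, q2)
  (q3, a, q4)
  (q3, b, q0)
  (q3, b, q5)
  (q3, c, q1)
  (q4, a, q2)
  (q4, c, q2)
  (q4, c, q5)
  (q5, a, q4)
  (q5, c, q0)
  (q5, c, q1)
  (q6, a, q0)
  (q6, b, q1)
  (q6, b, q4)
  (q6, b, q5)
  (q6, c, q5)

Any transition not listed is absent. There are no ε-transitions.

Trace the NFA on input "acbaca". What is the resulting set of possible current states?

Start in {q0}.
Read 'a': q0→{q0}; now {q0}.
Read 'c': q0→{q2, q3, q6}; now {q2, q3, q6}.
Read 'b': q2→{q2}, q3→{q0, q5}, q6→{q1, q4, q5}; now {q0, q1, q2, q4, q5}.
Read 'a': q0→{q0}, q1→∅, q2→{q0, q6}, q4→{q2}, q5→{q4}; now {q0, q2, q4, q6}.
Read 'c': q0→{q2, q3, q6}, q2→∅, q4→{q2, q5}, q6→{q5}; now {q2, q3, q5, q6}.
Read 'a': q2→{q0, q6}, q3→{q4}, q5→{q4}, q6→{q0}; now {q0, q4, q6}.

{q0, q4, q6}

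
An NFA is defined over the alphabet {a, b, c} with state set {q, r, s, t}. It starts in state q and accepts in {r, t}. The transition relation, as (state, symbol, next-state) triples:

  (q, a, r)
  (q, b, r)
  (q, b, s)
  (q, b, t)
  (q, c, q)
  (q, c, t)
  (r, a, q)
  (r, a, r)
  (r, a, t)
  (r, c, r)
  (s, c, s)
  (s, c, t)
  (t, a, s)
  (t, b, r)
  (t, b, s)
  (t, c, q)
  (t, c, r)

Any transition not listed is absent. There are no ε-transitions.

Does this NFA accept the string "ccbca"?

Start in {q}.
Read 'c': q→{q, t}; now {q, t}.
Read 'c': q→{q, t}, t→{q, r}; now {q, r, t}.
Read 'b': q→{r, s, t}, r→∅, t→{r, s}; now {r, s, t}.
Read 'c': r→{r}, s→{s, t}, t→{q, r}; now {q, r, s, t}.
Read 'a': q→{r}, r→{q, r, t}, s→∅, t→{s}; now {q, r, s, t}.
The final set {q, r, s, t} contains the accepting states r, t.

Yes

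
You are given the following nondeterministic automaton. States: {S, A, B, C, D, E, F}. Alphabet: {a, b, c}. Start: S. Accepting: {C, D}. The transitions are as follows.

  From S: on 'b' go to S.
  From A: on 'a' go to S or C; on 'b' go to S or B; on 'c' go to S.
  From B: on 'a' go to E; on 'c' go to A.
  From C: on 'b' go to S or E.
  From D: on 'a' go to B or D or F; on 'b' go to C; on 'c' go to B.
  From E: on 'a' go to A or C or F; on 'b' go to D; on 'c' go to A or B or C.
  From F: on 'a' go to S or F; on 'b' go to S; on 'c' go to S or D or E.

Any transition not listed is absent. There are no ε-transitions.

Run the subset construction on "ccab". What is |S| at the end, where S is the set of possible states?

0

Start in {S}.
Read 'c': S→∅; now ∅.
The set is empty and remains empty for the remaining 3 symbols.
That set has 0 states.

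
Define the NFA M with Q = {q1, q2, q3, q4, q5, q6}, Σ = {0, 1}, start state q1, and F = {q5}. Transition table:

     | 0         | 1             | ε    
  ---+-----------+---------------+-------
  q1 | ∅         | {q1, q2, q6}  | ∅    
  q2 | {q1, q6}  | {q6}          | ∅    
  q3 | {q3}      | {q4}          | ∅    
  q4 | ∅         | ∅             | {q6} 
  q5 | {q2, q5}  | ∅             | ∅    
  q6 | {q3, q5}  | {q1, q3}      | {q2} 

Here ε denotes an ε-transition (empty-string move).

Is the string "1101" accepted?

No

Start in {q1}.
Read '1': {q1} → {q1, q2, q6}.
Read '1': {q1, q2, q6} → {q1, q2, q3, q6}.
Read '0': {q1, q2, q3, q6} → {q1, q2, q3, q5, q6}.
Read '1': {q1, q2, q3, q5, q6} → {q1, q2, q3, q4, q6}.
The final set {q1, q2, q3, q4, q6} contains no accepting state.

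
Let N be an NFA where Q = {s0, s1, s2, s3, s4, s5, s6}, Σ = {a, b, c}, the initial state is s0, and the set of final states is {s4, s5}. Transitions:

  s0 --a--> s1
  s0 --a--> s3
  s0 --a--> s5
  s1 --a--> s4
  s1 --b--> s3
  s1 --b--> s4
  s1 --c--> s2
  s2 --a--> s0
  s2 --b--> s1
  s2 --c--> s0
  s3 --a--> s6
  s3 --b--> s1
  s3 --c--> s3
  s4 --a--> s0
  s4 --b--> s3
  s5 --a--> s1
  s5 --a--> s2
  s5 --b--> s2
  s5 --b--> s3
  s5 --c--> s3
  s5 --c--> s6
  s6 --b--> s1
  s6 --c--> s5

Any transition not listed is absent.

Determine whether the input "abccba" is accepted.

Start in {s0}.
Read 'a': {s0} → {s1, s3, s5}.
Read 'b': {s1, s3, s5} → {s1, s2, s3, s4}.
Read 'c': {s1, s2, s3, s4} → {s0, s2, s3}.
Read 'c': {s0, s2, s3} → {s0, s3}.
Read 'b': {s0, s3} → {s1}.
Read 'a': {s1} → {s4}.
The final set {s4} contains the accepting state s4.

Yes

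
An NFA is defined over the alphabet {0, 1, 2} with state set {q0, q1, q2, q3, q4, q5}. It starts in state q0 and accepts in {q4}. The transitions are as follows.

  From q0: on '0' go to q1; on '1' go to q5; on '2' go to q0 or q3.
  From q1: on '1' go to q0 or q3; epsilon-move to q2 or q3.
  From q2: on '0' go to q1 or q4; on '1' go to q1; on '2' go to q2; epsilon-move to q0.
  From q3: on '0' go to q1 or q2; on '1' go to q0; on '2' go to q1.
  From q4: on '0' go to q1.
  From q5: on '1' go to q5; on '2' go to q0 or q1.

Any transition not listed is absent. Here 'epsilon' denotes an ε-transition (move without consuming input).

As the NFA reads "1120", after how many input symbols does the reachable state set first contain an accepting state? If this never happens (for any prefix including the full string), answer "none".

4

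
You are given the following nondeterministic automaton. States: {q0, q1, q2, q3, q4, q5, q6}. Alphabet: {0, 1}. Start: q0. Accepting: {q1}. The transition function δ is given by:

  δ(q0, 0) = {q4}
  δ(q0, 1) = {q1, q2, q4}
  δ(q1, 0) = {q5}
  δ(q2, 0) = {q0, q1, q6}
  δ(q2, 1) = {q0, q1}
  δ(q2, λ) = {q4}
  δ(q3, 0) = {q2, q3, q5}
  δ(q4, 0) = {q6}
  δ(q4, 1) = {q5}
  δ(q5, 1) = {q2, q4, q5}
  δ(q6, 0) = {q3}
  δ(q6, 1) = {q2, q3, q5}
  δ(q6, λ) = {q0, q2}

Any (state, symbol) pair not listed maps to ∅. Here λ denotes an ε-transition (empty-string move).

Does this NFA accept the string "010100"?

No

Start in {q0}.
Read '0': q0→{q4}; now {q4}.
Read '1': q4→{q5}; now {q5}.
Read '0': q5→∅; now ∅.
The set is empty and remains empty for the remaining 3 symbols.
The final set ∅ contains no accepting state.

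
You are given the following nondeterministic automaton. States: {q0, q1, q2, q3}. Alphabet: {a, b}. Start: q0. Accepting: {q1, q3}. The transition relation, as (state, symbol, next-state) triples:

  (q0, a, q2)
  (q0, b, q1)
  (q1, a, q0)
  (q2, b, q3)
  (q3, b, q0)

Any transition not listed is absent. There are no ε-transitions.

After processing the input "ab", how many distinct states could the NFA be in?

1

Start in {q0}.
Read 'a': q0→{q2}; now {q2}.
Read 'b': q2→{q3}; now {q3}.
That set has 1 state.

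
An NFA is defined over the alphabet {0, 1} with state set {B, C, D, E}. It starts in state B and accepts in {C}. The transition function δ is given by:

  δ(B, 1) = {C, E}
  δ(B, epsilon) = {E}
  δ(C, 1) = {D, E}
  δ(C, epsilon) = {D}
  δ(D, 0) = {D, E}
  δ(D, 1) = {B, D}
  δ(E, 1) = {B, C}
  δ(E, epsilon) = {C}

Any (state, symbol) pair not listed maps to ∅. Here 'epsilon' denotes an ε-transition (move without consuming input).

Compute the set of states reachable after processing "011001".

{B, C, D, E}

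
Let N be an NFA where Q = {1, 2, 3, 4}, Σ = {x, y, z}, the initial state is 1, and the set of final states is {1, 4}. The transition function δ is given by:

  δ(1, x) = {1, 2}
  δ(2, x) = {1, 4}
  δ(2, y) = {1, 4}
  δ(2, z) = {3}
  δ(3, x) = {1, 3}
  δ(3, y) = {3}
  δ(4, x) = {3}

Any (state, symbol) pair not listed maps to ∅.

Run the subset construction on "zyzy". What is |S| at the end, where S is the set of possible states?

0

Start in {1}.
Read 'z': {1} → ∅.
The set is empty and remains empty for the remaining 3 symbols.
That set has 0 states.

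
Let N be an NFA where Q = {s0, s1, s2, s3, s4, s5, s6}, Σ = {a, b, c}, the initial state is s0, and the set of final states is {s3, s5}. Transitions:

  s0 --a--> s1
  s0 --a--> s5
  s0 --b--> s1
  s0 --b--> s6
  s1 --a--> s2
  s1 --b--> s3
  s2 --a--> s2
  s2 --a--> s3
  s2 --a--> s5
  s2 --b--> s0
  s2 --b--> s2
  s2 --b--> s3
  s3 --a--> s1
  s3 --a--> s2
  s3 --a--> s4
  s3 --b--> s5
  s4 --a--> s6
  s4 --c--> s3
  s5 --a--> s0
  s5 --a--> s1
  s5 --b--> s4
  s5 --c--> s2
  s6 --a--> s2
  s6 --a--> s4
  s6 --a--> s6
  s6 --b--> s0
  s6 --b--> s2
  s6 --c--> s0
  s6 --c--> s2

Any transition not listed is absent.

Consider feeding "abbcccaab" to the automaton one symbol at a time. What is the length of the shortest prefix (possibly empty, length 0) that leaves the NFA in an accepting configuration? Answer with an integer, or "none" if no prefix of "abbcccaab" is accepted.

Start in {s0}.
Read 'a': s0→{s1, s5}; now {s1, s5}.
None of the earlier sets intersect F, but {s1, s5} does.

1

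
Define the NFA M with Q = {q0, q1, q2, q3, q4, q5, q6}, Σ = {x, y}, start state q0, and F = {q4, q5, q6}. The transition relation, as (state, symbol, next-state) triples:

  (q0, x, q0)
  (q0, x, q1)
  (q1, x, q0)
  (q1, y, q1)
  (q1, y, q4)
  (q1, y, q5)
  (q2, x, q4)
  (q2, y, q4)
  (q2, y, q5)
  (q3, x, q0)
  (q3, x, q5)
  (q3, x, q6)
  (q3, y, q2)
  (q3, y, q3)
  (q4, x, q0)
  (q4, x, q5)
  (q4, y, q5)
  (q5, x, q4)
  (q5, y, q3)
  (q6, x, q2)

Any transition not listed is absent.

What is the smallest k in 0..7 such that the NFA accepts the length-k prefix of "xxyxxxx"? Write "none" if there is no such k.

3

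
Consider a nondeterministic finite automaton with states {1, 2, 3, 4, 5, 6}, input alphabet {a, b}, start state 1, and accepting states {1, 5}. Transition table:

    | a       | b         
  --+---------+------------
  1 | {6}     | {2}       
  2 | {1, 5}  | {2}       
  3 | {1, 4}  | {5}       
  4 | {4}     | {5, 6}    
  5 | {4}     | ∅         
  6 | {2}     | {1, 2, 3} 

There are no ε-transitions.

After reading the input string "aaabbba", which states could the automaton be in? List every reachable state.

{1, 5}

Start in {1}.
Read 'a': 1→{6}; now {6}.
Read 'a': 6→{2}; now {2}.
Read 'a': 2→{1, 5}; now {1, 5}.
Read 'b': 1→{2}, 5→∅; now {2}.
Read 'b': 2→{2}; now {2}.
Read 'b': 2→{2}; now {2}.
Read 'a': 2→{1, 5}; now {1, 5}.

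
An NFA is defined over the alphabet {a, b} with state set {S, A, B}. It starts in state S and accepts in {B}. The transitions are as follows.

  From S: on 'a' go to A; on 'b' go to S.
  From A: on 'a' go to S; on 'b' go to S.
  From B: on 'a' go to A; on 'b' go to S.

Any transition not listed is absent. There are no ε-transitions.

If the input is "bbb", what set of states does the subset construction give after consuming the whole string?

{S}

Start in {S}.
Read 'b': S→{S}; now {S}.
Read 'b': S→{S}; now {S}.
Read 'b': S→{S}; now {S}.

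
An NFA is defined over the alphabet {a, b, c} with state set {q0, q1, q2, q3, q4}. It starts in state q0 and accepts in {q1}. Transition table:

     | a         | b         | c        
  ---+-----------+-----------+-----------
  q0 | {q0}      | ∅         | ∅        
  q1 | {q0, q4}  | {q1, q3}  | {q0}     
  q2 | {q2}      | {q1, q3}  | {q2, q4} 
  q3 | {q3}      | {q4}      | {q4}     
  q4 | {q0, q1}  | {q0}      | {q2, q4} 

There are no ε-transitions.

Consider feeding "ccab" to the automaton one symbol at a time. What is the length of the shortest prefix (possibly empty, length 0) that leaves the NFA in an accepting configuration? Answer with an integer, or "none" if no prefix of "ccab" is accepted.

none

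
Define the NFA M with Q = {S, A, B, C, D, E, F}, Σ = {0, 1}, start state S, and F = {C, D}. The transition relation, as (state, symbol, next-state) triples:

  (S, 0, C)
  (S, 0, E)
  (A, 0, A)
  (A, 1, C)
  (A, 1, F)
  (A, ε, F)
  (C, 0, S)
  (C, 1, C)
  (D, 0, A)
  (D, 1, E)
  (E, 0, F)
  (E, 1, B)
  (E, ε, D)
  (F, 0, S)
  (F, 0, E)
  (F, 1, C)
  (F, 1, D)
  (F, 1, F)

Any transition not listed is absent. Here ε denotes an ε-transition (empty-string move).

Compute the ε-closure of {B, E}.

{B, D, E}

Begin with {B, E}.
ε-move E → D; add D.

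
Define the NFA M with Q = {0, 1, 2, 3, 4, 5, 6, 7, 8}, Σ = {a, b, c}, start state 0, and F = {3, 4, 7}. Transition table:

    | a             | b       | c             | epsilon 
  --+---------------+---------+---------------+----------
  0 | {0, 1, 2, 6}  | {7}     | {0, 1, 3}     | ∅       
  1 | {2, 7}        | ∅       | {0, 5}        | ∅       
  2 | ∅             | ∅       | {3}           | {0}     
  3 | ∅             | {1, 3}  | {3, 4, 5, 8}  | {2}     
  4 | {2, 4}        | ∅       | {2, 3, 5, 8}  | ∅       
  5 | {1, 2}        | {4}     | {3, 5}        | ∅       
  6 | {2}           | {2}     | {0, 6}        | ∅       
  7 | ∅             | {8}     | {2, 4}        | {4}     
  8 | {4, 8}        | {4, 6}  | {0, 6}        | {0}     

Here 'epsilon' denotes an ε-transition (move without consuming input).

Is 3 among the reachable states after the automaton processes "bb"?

No

Start in {0}.
Read 'b': 0→{7}; union {7}; ε-closure = {4, 7}.
Read 'b': 4→∅, 7→{8}; union {8}; ε-closure = {0, 8}.
State 3 is not in {0, 8}.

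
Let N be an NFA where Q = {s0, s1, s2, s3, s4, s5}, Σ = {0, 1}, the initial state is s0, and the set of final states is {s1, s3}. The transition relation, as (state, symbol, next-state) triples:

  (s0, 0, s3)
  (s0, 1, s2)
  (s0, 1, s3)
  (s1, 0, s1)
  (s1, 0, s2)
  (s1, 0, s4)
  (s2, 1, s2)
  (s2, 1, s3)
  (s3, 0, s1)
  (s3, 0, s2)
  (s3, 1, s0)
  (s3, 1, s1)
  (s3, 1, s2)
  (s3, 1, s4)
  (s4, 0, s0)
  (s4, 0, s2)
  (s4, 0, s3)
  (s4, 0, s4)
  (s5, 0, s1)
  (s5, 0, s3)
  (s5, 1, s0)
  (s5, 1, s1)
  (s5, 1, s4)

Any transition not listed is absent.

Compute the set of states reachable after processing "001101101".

Start in {s0}.
Read '0': {s0} → {s3}.
Read '0': {s3} → {s1, s2}.
Read '1': {s1, s2} → {s2, s3}.
Read '1': {s2, s3} → {s0, s1, s2, s3, s4}.
Read '0': {s0, s1, s2, s3, s4} → {s0, s1, s2, s3, s4}.
Read '1': {s0, s1, s2, s3, s4} → {s0, s1, s2, s3, s4}.
Read '1': {s0, s1, s2, s3, s4} → {s0, s1, s2, s3, s4}.
Read '0': {s0, s1, s2, s3, s4} → {s0, s1, s2, s3, s4}.
Read '1': {s0, s1, s2, s3, s4} → {s0, s1, s2, s3, s4}.

{s0, s1, s2, s3, s4}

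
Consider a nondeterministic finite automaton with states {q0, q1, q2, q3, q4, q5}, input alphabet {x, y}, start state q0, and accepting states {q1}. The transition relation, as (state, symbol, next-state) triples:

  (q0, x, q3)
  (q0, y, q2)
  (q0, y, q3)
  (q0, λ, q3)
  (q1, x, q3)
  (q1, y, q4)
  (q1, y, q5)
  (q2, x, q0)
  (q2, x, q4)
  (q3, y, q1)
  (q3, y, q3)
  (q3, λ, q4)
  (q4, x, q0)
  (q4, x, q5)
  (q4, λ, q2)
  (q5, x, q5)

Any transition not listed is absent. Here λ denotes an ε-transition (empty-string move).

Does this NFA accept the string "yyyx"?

Start: ε-closure({q0}) = {q0, q2, q3, q4}.
Read 'y': q0→{q2, q3}, q2→∅, q3→{q1, q3}, q4→∅; union {q1, q2, q3}; ε-closure = {q1, q2, q3, q4}.
Read 'y': q1→{q4, q5}, q2→∅, q3→{q1, q3}, q4→∅; union {q1, q3, q4, q5}; ε-closure = {q1, q2, q3, q4, q5}.
Read 'y': q1→{q4, q5}, q2→∅, q3→{q1, q3}, q4→∅, q5→∅; union {q1, q3, q4, q5}; ε-closure = {q1, q2, q3, q4, q5}.
Read 'x': q1→{q3}, q2→{q0, q4}, q3→∅, q4→{q0, q5}, q5→{q5}; union {q0, q3, q4, q5}; ε-closure = {q0, q2, q3, q4, q5}.
The final set {q0, q2, q3, q4, q5} contains no accepting state.

No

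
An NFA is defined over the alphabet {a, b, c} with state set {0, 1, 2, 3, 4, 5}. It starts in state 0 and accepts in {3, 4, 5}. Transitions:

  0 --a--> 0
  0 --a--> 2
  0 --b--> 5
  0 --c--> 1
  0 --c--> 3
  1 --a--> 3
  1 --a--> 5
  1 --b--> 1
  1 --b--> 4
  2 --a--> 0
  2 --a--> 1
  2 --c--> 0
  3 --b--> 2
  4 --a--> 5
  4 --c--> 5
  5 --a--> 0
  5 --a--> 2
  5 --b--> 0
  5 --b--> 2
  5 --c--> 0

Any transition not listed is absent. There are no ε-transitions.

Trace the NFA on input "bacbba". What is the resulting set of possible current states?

Start in {0}.
Read 'b': {0} → {5}.
Read 'a': {5} → {0, 2}.
Read 'c': {0, 2} → {0, 1, 3}.
Read 'b': {0, 1, 3} → {1, 2, 4, 5}.
Read 'b': {1, 2, 4, 5} → {0, 1, 2, 4}.
Read 'a': {0, 1, 2, 4} → {0, 1, 2, 3, 5}.

{0, 1, 2, 3, 5}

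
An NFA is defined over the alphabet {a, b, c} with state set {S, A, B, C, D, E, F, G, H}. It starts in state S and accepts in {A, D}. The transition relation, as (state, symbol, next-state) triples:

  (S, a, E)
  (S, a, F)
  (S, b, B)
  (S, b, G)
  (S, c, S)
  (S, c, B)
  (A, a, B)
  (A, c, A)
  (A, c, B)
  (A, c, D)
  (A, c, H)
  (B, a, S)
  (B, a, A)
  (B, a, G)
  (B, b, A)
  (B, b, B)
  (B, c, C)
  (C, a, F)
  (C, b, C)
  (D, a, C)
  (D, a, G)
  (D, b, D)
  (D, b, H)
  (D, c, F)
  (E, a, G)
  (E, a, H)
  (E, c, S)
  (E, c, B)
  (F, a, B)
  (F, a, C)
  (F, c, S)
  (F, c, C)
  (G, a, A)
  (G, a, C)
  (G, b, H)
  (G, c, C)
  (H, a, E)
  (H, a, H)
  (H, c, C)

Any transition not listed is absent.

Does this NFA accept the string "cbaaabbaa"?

Yes

Start in {S}.
Read 'c': S→{S, B}; now {S, B}.
Read 'b': S→{B, G}, B→{A, B}; now {A, B, G}.
Read 'a': A→{B}, B→{S, A, G}, G→{A, C}; now {S, A, B, C, G}.
Read 'a': S→{E, F}, A→{B}, B→{S, A, G}, C→{F}, G→{A, C}; now {S, A, B, C, E, F, G}.
Read 'a': S→{E, F}, A→{B}, B→{S, A, G}, C→{F}, E→{G, H}, F→{B, C}, G→{A, C}; now {S, A, B, C, E, F, G, H}.
Read 'b': S→{B, G}, A→∅, B→{A, B}, C→{C}, E→∅, F→∅, G→{H}, H→∅; now {A, B, C, G, H}.
Read 'b': A→∅, B→{A, B}, C→{C}, G→{H}, H→∅; now {A, B, C, H}.
Read 'a': A→{B}, B→{S, A, G}, C→{F}, H→{E, H}; now {S, A, B, E, F, G, H}.
Read 'a': S→{E, F}, A→{B}, B→{S, A, G}, E→{G, H}, F→{B, C}, G→{A, C}, H→{E, H}; now {S, A, B, C, E, F, G, H}.
The final set {S, A, B, C, E, F, G, H} contains the accepting state A.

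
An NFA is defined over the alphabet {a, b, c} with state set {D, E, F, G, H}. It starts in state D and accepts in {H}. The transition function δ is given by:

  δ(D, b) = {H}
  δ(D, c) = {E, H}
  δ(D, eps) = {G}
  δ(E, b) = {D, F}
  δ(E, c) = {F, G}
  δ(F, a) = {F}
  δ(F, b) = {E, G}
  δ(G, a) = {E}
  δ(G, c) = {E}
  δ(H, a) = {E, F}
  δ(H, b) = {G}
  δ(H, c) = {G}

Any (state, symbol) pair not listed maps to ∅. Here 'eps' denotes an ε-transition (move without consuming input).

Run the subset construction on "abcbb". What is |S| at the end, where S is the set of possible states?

3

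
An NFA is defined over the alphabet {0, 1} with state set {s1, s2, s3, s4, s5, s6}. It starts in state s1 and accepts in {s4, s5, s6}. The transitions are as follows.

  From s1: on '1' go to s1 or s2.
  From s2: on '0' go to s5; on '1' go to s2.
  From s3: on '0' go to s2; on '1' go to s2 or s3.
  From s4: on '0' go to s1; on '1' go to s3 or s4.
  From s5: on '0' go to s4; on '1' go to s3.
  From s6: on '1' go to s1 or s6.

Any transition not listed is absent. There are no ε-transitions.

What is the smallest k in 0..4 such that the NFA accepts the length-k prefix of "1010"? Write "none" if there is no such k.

Start in {s1}.
Read '1': {s1} → {s1, s2}.
Read '0': {s1, s2} → {s5}.
None of the earlier sets intersect F, but {s5} does.

2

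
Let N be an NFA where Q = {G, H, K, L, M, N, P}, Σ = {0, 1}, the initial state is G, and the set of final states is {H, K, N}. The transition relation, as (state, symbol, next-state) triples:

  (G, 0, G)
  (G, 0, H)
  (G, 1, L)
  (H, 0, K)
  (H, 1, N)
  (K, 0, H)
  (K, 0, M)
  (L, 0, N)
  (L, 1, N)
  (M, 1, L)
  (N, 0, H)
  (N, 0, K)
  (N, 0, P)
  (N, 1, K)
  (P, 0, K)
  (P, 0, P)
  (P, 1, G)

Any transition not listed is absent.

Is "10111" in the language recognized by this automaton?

No

Start in {G}.
Read '1': {G} → {L}.
Read '0': {L} → {N}.
Read '1': {N} → {K}.
Read '1': {K} → ∅.
The set is empty and remains empty for the remaining 1 symbol.
The final set ∅ contains no accepting state.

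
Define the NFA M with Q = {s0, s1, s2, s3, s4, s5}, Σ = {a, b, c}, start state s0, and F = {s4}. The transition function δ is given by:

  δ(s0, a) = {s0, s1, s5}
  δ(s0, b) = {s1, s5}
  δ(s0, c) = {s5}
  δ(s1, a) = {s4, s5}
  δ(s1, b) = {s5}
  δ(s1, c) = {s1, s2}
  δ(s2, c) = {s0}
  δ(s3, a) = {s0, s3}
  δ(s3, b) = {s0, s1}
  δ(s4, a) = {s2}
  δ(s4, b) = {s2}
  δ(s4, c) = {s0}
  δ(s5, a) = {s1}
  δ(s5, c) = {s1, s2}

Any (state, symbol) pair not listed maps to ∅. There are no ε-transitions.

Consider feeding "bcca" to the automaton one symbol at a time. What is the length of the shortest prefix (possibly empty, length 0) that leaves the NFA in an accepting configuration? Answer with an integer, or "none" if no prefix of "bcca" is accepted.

4

Start in {s0}.
Read 'b': s0→{s1, s5}; now {s1, s5}.
Read 'c': s1→{s1, s2}, s5→{s1, s2}; now {s1, s2}.
Read 'c': s1→{s1, s2}, s2→{s0}; now {s0, s1, s2}.
Read 'a': s0→{s0, s1, s5}, s1→{s4, s5}, s2→∅; now {s0, s1, s4, s5}.
None of the earlier sets intersect F, but {s0, s1, s4, s5} does.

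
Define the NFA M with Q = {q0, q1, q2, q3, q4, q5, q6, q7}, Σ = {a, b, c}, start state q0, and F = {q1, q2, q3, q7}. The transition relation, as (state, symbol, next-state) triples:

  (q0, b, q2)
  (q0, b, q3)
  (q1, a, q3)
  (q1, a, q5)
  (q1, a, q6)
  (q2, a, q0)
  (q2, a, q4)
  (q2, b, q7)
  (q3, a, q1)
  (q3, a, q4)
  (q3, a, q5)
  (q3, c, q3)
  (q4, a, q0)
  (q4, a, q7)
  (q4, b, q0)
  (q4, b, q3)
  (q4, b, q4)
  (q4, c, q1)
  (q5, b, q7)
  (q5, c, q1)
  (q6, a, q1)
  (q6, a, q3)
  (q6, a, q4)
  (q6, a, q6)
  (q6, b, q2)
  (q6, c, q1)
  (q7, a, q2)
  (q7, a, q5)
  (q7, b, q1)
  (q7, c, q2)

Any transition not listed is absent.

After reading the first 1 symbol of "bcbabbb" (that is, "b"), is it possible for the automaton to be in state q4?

Start in {q0}.
Read 'b': q0→{q2, q3}; now {q2, q3}.
State q4 is not in {q2, q3}.

No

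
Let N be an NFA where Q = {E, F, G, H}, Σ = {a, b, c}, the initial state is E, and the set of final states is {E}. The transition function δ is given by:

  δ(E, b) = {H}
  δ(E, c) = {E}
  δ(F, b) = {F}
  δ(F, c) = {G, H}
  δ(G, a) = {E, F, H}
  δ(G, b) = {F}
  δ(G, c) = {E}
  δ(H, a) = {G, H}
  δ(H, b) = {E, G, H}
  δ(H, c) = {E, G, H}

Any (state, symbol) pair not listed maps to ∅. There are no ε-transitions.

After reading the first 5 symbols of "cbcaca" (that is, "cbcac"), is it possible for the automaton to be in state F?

Start in {E}.
Read 'c': E→{E}; now {E}.
Read 'b': E→{H}; now {H}.
Read 'c': H→{E, G, H}; now {E, G, H}.
Read 'a': E→∅, G→{E, F, H}, H→{G, H}; now {E, F, G, H}.
Read 'c': E→{E}, F→{G, H}, G→{E}, H→{E, G, H}; now {E, G, H}.
State F is not in {E, G, H}.

No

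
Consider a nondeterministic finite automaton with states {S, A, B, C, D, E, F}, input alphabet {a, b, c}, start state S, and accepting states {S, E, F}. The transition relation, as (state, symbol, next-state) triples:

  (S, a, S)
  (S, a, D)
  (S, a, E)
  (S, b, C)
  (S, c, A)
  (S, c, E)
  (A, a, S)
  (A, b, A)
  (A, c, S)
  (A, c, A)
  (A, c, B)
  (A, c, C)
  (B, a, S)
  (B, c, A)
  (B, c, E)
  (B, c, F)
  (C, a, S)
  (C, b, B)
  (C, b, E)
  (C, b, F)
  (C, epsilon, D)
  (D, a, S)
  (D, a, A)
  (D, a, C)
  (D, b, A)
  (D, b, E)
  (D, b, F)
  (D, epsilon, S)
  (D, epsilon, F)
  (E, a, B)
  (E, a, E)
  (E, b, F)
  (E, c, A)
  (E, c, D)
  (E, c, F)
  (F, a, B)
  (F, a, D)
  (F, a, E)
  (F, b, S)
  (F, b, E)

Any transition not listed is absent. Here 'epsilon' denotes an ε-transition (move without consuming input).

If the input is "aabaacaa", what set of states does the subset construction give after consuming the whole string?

Start in {S}.
Read 'a': {S} → {S, D, E, F}.
Read 'a': {S, D, E, F} → {S, A, B, C, D, E, F}.
Read 'b': {S, A, B, C, D, E, F} → {S, A, B, C, D, E, F}.
Read 'a': {S, A, B, C, D, E, F} → {S, A, B, C, D, E, F}.
Read 'a': {S, A, B, C, D, E, F} → {S, A, B, C, D, E, F}.
Read 'c': {S, A, B, C, D, E, F} → {S, A, B, C, D, E, F}.
Read 'a': {S, A, B, C, D, E, F} → {S, A, B, C, D, E, F}.
Read 'a': {S, A, B, C, D, E, F} → {S, A, B, C, D, E, F}.

{S, A, B, C, D, E, F}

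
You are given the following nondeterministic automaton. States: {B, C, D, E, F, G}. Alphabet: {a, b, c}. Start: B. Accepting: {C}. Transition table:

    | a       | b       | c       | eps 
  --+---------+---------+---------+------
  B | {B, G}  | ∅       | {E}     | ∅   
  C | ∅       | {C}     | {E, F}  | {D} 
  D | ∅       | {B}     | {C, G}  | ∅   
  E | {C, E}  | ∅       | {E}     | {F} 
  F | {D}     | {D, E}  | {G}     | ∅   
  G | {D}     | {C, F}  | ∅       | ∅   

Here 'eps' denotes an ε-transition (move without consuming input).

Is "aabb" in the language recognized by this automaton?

Start in {B}.
Read 'a': {B} → {B, G}.
Read 'a': {B, G} → {B, D, G}.
Read 'b': {B, D, G} → {B, C, D, F}.
Read 'b': {B, C, D, F} → {B, C, D, E, F}.
The final set {B, C, D, E, F} contains the accepting state C.

Yes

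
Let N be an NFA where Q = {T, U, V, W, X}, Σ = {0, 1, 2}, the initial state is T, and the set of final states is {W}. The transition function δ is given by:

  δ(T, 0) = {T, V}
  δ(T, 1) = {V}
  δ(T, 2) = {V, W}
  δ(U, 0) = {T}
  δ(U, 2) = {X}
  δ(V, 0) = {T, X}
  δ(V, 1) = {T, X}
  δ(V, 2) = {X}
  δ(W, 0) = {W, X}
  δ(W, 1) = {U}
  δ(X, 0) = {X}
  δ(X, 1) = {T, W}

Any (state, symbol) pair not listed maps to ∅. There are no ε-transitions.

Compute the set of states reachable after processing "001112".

{V, W, X}

Start in {T}.
Read '0': T→{T, V}; now {T, V}.
Read '0': T→{T, V}, V→{T, X}; now {T, V, X}.
Read '1': T→{V}, V→{T, X}, X→{T, W}; now {T, V, W, X}.
Read '1': T→{V}, V→{T, X}, W→{U}, X→{T, W}; now {T, U, V, W, X}.
Read '1': T→{V}, U→∅, V→{T, X}, W→{U}, X→{T, W}; now {T, U, V, W, X}.
Read '2': T→{V, W}, U→{X}, V→{X}, W→∅, X→∅; now {V, W, X}.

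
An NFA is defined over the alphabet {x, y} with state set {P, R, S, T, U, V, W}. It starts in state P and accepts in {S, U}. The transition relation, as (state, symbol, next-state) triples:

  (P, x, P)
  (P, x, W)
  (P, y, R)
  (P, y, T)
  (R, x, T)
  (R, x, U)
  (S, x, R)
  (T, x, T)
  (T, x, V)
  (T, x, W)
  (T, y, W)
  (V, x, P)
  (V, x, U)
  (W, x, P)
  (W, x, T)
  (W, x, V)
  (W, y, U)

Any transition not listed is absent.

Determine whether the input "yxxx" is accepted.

Yes

Start in {P}.
Read 'y': P→{R, T}; now {R, T}.
Read 'x': R→{T, U}, T→{T, V, W}; now {T, U, V, W}.
Read 'x': T→{T, V, W}, U→∅, V→{P, U}, W→{P, T, V}; now {P, T, U, V, W}.
Read 'x': P→{P, W}, T→{T, V, W}, U→∅, V→{P, U}, W→{P, T, V}; now {P, T, U, V, W}.
The final set {P, T, U, V, W} contains the accepting state U.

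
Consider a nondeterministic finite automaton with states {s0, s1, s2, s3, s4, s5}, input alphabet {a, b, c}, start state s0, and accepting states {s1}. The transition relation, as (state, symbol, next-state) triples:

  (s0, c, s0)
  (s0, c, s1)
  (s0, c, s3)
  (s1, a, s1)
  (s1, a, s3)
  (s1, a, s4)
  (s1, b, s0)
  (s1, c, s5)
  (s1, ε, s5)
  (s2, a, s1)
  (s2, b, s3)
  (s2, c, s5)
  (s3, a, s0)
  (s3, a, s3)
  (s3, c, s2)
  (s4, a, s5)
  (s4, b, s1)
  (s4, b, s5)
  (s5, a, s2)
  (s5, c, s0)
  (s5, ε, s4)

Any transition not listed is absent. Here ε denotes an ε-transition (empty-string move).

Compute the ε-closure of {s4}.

{s4}

Begin with {s4}.
No ε-moves leave this set, so the closure equals the set itself.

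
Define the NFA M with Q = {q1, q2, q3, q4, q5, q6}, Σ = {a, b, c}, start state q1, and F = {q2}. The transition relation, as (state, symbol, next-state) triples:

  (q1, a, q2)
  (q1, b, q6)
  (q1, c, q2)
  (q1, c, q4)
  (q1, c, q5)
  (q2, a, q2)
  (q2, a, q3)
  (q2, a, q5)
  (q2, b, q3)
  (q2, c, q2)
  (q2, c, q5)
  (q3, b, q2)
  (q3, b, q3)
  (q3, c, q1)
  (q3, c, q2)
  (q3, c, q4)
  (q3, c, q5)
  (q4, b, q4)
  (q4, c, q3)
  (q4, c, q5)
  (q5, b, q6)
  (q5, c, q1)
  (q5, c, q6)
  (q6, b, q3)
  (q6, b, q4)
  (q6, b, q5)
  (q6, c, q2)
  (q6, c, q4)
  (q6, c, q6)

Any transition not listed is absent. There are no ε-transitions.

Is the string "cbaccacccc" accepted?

Start in {q1}.
Read 'c': {q1} → {q2, q4, q5}.
Read 'b': {q2, q4, q5} → {q3, q4, q6}.
Read 'a': {q3, q4, q6} → ∅.
The set is empty and remains empty for the remaining 7 symbols.
The final set ∅ contains no accepting state.

No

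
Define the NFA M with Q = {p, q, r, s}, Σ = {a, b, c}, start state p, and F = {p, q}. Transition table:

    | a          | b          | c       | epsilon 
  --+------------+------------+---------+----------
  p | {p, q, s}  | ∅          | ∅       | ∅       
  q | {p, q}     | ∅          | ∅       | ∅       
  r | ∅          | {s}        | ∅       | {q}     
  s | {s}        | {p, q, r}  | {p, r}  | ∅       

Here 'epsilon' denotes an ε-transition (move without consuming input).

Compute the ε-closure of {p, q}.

Begin with {p, q}.
No ε-moves leave this set, so the closure equals the set itself.

{p, q}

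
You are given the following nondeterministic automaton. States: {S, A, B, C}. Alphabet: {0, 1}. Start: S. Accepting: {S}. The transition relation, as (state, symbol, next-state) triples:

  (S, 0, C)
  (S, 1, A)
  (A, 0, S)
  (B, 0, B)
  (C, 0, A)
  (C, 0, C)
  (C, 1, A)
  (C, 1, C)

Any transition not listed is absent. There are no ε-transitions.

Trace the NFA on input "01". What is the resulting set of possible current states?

Start in {S}.
Read '0': {S} → {C}.
Read '1': {C} → {A, C}.

{A, C}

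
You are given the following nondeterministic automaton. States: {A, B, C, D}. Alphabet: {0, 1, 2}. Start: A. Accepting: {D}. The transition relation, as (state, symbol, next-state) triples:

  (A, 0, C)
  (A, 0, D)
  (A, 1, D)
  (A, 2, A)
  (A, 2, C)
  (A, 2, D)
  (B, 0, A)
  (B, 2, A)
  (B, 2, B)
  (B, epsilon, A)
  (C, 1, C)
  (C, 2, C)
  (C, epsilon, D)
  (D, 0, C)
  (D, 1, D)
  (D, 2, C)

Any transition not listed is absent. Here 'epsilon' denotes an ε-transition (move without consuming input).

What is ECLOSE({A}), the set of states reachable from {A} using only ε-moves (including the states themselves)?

{A}

Begin with {A}.
No ε-moves leave this set, so the closure equals the set itself.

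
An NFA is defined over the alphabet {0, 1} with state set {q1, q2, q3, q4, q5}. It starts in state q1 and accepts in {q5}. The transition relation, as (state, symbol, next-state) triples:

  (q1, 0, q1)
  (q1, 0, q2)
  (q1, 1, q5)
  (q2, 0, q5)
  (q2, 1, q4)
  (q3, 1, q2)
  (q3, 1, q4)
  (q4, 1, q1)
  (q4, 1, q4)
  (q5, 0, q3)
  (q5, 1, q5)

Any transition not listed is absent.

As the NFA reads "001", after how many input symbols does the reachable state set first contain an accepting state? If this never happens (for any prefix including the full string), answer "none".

2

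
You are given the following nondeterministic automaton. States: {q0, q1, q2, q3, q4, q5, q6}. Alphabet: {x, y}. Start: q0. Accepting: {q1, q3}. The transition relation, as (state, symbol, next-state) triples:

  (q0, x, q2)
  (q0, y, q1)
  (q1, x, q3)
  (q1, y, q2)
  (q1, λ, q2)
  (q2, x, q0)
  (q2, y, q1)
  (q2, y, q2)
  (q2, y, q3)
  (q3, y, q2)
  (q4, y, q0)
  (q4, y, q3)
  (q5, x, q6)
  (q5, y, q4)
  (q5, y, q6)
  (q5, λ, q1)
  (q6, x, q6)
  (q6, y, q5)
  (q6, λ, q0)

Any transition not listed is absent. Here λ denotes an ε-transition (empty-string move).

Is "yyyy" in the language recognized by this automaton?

Yes

Start in {q0}.
Read 'y': {q0} → {q1, q2}.
Read 'y': {q1, q2} → {q1, q2, q3}.
Read 'y': {q1, q2, q3} → {q1, q2, q3}.
Read 'y': {q1, q2, q3} → {q1, q2, q3}.
The final set {q1, q2, q3} contains the accepting states q1, q3.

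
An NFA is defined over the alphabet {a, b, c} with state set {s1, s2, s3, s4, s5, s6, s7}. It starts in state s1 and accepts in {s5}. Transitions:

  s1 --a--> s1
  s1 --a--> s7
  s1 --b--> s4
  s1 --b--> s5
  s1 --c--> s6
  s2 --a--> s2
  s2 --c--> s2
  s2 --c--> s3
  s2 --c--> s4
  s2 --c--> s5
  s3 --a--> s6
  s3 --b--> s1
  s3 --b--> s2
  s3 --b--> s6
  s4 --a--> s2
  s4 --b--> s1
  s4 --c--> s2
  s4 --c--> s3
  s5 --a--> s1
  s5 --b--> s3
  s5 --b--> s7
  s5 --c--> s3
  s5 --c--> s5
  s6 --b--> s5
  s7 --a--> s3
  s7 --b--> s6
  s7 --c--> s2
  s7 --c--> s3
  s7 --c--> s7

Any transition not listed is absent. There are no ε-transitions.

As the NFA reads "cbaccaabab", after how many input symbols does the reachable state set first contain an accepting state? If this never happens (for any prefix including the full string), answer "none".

2

Start in {s1}.
Read 'c': {s1} → {s6}.
Read 'b': {s6} → {s5}.
None of the earlier sets intersect F, but {s5} does.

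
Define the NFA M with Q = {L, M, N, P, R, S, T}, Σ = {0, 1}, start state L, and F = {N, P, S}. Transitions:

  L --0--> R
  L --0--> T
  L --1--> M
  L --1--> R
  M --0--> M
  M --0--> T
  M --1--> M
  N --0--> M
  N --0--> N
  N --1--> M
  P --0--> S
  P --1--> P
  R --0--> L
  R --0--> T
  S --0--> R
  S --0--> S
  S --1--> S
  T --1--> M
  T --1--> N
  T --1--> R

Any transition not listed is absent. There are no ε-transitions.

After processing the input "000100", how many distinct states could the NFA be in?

Start in {L}.
Read '0': L→{R, T}; now {R, T}.
Read '0': R→{L, T}, T→∅; now {L, T}.
Read '0': L→{R, T}, T→∅; now {R, T}.
Read '1': R→∅, T→{M, N, R}; now {M, N, R}.
Read '0': M→{M, T}, N→{M, N}, R→{L, T}; now {L, M, N, T}.
Read '0': L→{R, T}, M→{M, T}, N→{M, N}, T→∅; now {M, N, R, T}.
That set has 4 states.

4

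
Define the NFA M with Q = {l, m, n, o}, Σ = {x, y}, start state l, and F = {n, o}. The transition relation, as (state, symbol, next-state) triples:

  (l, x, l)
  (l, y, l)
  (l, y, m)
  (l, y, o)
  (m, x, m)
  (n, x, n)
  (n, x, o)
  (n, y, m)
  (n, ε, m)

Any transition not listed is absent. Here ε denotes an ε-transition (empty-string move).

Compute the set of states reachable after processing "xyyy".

{l, m, o}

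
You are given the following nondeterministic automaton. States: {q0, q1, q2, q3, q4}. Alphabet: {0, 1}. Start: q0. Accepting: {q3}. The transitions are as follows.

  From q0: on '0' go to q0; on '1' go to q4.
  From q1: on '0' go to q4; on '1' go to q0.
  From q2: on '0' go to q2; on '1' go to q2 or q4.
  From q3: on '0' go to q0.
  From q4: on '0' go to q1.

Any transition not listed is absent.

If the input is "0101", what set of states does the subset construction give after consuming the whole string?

{q0}

Start in {q0}.
Read '0': q0→{q0}; now {q0}.
Read '1': q0→{q4}; now {q4}.
Read '0': q4→{q1}; now {q1}.
Read '1': q1→{q0}; now {q0}.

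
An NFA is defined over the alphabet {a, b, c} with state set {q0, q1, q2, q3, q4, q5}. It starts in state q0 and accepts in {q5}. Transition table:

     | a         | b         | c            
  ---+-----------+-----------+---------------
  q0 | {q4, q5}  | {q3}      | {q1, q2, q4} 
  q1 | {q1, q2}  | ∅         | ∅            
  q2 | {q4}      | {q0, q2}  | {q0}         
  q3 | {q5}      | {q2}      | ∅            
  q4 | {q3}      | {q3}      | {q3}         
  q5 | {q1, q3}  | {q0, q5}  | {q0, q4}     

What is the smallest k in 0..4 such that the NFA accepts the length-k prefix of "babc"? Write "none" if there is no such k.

2

Start in {q0}.
Read 'b': q0→{q3}; now {q3}.
Read 'a': q3→{q5}; now {q5}.
None of the earlier sets intersect F, but {q5} does.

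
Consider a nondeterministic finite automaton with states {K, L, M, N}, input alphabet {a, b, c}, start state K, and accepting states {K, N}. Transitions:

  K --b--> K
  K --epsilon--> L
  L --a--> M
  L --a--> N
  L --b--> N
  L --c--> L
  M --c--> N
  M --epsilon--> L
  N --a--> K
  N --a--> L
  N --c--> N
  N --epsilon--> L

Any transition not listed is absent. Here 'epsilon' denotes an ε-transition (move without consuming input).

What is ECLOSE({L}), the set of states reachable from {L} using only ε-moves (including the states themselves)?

{L}

Begin with {L}.
No ε-moves leave this set, so the closure equals the set itself.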